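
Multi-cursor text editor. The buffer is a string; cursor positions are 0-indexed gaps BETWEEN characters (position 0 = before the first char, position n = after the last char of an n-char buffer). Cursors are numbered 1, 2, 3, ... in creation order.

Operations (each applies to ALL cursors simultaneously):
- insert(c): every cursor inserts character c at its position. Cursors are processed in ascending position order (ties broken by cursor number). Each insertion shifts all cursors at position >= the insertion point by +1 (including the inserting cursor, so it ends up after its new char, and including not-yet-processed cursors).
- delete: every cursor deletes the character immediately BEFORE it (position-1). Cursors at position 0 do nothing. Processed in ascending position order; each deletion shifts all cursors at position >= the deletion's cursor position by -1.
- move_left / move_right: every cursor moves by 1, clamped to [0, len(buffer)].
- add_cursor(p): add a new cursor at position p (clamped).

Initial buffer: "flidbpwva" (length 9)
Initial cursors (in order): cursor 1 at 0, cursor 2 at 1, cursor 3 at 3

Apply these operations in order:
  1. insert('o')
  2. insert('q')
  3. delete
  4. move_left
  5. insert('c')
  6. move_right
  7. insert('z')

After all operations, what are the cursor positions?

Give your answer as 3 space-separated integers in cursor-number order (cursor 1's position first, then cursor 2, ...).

Answer: 3 7 12

Derivation:
After op 1 (insert('o')): buffer="ofoliodbpwva" (len 12), cursors c1@1 c2@3 c3@6, authorship 1.2..3......
After op 2 (insert('q')): buffer="oqfoqlioqdbpwva" (len 15), cursors c1@2 c2@5 c3@9, authorship 11.22..33......
After op 3 (delete): buffer="ofoliodbpwva" (len 12), cursors c1@1 c2@3 c3@6, authorship 1.2..3......
After op 4 (move_left): buffer="ofoliodbpwva" (len 12), cursors c1@0 c2@2 c3@5, authorship 1.2..3......
After op 5 (insert('c')): buffer="cofcolicodbpwva" (len 15), cursors c1@1 c2@4 c3@8, authorship 11.22..33......
After op 6 (move_right): buffer="cofcolicodbpwva" (len 15), cursors c1@2 c2@5 c3@9, authorship 11.22..33......
After op 7 (insert('z')): buffer="cozfcozlicozdbpwva" (len 18), cursors c1@3 c2@7 c3@12, authorship 111.222..333......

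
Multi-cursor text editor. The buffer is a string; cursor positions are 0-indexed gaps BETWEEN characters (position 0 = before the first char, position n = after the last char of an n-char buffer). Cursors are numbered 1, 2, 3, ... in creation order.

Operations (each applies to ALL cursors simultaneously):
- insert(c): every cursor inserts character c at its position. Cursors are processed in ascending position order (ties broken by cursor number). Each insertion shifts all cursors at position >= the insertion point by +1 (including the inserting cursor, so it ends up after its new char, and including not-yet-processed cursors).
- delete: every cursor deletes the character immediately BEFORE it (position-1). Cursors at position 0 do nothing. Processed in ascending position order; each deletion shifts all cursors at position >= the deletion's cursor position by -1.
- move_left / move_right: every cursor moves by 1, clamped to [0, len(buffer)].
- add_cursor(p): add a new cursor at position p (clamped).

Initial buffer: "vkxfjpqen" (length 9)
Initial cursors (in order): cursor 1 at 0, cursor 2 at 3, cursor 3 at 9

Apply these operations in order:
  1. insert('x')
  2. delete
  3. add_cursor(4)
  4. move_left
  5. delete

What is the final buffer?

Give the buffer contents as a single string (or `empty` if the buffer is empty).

Answer: vfjpqn

Derivation:
After op 1 (insert('x')): buffer="xvkxxfjpqenx" (len 12), cursors c1@1 c2@5 c3@12, authorship 1...2......3
After op 2 (delete): buffer="vkxfjpqen" (len 9), cursors c1@0 c2@3 c3@9, authorship .........
After op 3 (add_cursor(4)): buffer="vkxfjpqen" (len 9), cursors c1@0 c2@3 c4@4 c3@9, authorship .........
After op 4 (move_left): buffer="vkxfjpqen" (len 9), cursors c1@0 c2@2 c4@3 c3@8, authorship .........
After op 5 (delete): buffer="vfjpqn" (len 6), cursors c1@0 c2@1 c4@1 c3@5, authorship ......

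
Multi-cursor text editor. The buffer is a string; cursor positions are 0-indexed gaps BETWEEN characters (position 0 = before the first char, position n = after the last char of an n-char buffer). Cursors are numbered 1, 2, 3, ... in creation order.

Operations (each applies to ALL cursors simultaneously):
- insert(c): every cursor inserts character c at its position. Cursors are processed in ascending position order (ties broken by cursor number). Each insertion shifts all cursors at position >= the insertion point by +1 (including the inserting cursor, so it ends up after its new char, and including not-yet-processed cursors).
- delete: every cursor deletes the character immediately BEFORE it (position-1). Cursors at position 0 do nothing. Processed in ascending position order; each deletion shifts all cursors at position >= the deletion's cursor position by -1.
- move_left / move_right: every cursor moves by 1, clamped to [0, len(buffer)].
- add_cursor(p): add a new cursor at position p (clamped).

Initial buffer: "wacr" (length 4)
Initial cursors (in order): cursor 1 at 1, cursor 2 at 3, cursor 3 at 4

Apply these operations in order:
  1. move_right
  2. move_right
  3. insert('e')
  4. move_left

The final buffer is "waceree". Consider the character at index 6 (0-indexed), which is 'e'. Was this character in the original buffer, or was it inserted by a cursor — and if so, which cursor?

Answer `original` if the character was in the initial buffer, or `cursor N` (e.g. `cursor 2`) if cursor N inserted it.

Answer: cursor 3

Derivation:
After op 1 (move_right): buffer="wacr" (len 4), cursors c1@2 c2@4 c3@4, authorship ....
After op 2 (move_right): buffer="wacr" (len 4), cursors c1@3 c2@4 c3@4, authorship ....
After op 3 (insert('e')): buffer="waceree" (len 7), cursors c1@4 c2@7 c3@7, authorship ...1.23
After op 4 (move_left): buffer="waceree" (len 7), cursors c1@3 c2@6 c3@6, authorship ...1.23
Authorship (.=original, N=cursor N): . . . 1 . 2 3
Index 6: author = 3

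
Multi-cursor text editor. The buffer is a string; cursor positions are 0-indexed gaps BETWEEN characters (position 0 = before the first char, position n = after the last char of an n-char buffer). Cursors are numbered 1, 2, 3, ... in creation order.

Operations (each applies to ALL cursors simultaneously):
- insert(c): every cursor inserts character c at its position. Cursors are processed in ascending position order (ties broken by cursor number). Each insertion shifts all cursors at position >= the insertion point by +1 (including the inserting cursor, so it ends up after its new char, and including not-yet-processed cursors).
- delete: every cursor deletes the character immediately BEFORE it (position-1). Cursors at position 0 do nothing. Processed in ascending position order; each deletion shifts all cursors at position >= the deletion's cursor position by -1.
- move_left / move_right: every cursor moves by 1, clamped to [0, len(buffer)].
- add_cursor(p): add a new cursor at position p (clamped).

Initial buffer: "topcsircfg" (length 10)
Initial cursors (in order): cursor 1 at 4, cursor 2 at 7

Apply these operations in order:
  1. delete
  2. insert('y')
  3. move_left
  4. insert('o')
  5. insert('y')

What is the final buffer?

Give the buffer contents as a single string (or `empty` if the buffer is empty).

Answer: topoyysioyycfg

Derivation:
After op 1 (delete): buffer="topsicfg" (len 8), cursors c1@3 c2@5, authorship ........
After op 2 (insert('y')): buffer="topysiycfg" (len 10), cursors c1@4 c2@7, authorship ...1..2...
After op 3 (move_left): buffer="topysiycfg" (len 10), cursors c1@3 c2@6, authorship ...1..2...
After op 4 (insert('o')): buffer="topoysioycfg" (len 12), cursors c1@4 c2@8, authorship ...11..22...
After op 5 (insert('y')): buffer="topoyysioyycfg" (len 14), cursors c1@5 c2@10, authorship ...111..222...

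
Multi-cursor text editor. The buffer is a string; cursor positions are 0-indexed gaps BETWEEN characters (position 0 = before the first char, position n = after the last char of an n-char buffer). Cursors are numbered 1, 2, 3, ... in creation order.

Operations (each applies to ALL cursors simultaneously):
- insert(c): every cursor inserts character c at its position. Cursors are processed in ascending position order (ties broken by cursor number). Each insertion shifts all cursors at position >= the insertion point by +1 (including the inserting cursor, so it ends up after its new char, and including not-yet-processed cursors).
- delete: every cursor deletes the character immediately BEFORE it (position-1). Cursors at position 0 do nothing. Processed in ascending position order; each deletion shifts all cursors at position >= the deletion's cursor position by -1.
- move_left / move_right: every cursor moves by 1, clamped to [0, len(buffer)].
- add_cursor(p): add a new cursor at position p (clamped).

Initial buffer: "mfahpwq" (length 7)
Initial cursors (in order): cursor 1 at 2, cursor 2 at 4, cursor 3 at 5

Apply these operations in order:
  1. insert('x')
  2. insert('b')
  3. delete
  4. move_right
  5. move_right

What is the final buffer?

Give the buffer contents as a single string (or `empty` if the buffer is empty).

Answer: mfxahxpxwq

Derivation:
After op 1 (insert('x')): buffer="mfxahxpxwq" (len 10), cursors c1@3 c2@6 c3@8, authorship ..1..2.3..
After op 2 (insert('b')): buffer="mfxbahxbpxbwq" (len 13), cursors c1@4 c2@8 c3@11, authorship ..11..22.33..
After op 3 (delete): buffer="mfxahxpxwq" (len 10), cursors c1@3 c2@6 c3@8, authorship ..1..2.3..
After op 4 (move_right): buffer="mfxahxpxwq" (len 10), cursors c1@4 c2@7 c3@9, authorship ..1..2.3..
After op 5 (move_right): buffer="mfxahxpxwq" (len 10), cursors c1@5 c2@8 c3@10, authorship ..1..2.3..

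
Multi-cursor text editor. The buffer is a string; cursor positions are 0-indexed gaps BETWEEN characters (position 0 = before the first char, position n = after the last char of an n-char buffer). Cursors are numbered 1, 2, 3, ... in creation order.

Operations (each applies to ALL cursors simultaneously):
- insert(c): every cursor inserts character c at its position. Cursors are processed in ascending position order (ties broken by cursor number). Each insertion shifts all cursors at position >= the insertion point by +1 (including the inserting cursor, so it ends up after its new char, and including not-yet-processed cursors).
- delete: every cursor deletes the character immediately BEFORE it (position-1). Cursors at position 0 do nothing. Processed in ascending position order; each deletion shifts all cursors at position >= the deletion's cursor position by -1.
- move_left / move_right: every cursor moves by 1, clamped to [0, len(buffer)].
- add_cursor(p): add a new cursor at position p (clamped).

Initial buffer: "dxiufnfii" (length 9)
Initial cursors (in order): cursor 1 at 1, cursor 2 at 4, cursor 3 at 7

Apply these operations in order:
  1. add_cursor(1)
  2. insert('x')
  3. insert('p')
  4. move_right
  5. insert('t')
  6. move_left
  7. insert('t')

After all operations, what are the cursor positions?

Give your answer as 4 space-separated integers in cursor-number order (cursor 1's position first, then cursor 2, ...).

Answer: 9 16 23 9

Derivation:
After op 1 (add_cursor(1)): buffer="dxiufnfii" (len 9), cursors c1@1 c4@1 c2@4 c3@7, authorship .........
After op 2 (insert('x')): buffer="dxxxiuxfnfxii" (len 13), cursors c1@3 c4@3 c2@7 c3@11, authorship .14...2...3..
After op 3 (insert('p')): buffer="dxxppxiuxpfnfxpii" (len 17), cursors c1@5 c4@5 c2@10 c3@15, authorship .1414...22...33..
After op 4 (move_right): buffer="dxxppxiuxpfnfxpii" (len 17), cursors c1@6 c4@6 c2@11 c3@16, authorship .1414...22...33..
After op 5 (insert('t')): buffer="dxxppxttiuxpftnfxpiti" (len 21), cursors c1@8 c4@8 c2@14 c3@20, authorship .1414.14..22.2..33.3.
After op 6 (move_left): buffer="dxxppxttiuxpftnfxpiti" (len 21), cursors c1@7 c4@7 c2@13 c3@19, authorship .1414.14..22.2..33.3.
After op 7 (insert('t')): buffer="dxxppxttttiuxpfttnfxpitti" (len 25), cursors c1@9 c4@9 c2@16 c3@23, authorship .1414.1144..22.22..33.33.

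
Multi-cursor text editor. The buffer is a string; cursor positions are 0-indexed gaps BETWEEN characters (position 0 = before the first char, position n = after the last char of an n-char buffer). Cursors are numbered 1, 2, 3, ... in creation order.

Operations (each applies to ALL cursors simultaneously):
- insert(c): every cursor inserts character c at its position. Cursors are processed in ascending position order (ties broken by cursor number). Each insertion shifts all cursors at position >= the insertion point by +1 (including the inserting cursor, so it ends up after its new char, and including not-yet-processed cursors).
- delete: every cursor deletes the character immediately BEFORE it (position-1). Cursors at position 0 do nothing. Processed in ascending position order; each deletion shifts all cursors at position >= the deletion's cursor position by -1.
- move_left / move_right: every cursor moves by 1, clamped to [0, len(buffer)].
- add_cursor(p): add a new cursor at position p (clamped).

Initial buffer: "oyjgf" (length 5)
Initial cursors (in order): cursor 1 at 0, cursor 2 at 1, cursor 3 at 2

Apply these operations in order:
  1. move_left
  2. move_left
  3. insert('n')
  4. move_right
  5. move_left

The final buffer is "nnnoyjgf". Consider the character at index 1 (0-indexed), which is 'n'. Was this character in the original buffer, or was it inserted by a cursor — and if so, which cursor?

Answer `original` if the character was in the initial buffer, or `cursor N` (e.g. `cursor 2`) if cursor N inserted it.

Answer: cursor 2

Derivation:
After op 1 (move_left): buffer="oyjgf" (len 5), cursors c1@0 c2@0 c3@1, authorship .....
After op 2 (move_left): buffer="oyjgf" (len 5), cursors c1@0 c2@0 c3@0, authorship .....
After op 3 (insert('n')): buffer="nnnoyjgf" (len 8), cursors c1@3 c2@3 c3@3, authorship 123.....
After op 4 (move_right): buffer="nnnoyjgf" (len 8), cursors c1@4 c2@4 c3@4, authorship 123.....
After op 5 (move_left): buffer="nnnoyjgf" (len 8), cursors c1@3 c2@3 c3@3, authorship 123.....
Authorship (.=original, N=cursor N): 1 2 3 . . . . .
Index 1: author = 2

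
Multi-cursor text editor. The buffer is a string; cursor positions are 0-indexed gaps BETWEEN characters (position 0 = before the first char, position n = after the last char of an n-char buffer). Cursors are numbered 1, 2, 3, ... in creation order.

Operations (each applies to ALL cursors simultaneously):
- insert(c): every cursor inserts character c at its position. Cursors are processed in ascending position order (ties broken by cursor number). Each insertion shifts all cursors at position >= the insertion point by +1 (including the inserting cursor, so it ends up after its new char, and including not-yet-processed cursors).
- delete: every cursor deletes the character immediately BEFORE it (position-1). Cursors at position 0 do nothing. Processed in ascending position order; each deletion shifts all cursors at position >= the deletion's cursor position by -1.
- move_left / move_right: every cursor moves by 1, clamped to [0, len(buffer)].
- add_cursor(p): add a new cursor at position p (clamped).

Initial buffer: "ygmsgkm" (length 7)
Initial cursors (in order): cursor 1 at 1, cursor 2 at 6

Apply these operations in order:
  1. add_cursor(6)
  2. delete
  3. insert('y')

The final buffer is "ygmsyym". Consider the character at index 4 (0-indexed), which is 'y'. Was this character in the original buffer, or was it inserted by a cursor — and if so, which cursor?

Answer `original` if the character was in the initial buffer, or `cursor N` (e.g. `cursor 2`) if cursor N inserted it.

Answer: cursor 2

Derivation:
After op 1 (add_cursor(6)): buffer="ygmsgkm" (len 7), cursors c1@1 c2@6 c3@6, authorship .......
After op 2 (delete): buffer="gmsm" (len 4), cursors c1@0 c2@3 c3@3, authorship ....
After op 3 (insert('y')): buffer="ygmsyym" (len 7), cursors c1@1 c2@6 c3@6, authorship 1...23.
Authorship (.=original, N=cursor N): 1 . . . 2 3 .
Index 4: author = 2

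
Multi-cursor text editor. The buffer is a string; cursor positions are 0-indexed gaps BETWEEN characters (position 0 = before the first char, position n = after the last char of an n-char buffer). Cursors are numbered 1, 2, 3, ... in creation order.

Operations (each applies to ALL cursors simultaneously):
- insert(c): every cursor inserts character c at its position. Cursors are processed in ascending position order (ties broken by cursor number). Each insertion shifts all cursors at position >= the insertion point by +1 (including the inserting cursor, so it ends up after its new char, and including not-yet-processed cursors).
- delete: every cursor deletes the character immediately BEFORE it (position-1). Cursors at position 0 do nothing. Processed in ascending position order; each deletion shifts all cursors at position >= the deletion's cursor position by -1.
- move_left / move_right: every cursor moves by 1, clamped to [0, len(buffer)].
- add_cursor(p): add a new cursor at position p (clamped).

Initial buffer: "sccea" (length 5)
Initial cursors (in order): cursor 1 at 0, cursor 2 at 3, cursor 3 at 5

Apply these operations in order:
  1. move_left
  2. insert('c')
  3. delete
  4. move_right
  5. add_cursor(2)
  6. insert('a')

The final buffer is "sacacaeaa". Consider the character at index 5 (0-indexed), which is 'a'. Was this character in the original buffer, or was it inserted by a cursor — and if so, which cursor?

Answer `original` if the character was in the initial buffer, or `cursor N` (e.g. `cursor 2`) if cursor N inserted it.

Answer: cursor 2

Derivation:
After op 1 (move_left): buffer="sccea" (len 5), cursors c1@0 c2@2 c3@4, authorship .....
After op 2 (insert('c')): buffer="csccceca" (len 8), cursors c1@1 c2@4 c3@7, authorship 1..2..3.
After op 3 (delete): buffer="sccea" (len 5), cursors c1@0 c2@2 c3@4, authorship .....
After op 4 (move_right): buffer="sccea" (len 5), cursors c1@1 c2@3 c3@5, authorship .....
After op 5 (add_cursor(2)): buffer="sccea" (len 5), cursors c1@1 c4@2 c2@3 c3@5, authorship .....
After op 6 (insert('a')): buffer="sacacaeaa" (len 9), cursors c1@2 c4@4 c2@6 c3@9, authorship .1.4.2..3
Authorship (.=original, N=cursor N): . 1 . 4 . 2 . . 3
Index 5: author = 2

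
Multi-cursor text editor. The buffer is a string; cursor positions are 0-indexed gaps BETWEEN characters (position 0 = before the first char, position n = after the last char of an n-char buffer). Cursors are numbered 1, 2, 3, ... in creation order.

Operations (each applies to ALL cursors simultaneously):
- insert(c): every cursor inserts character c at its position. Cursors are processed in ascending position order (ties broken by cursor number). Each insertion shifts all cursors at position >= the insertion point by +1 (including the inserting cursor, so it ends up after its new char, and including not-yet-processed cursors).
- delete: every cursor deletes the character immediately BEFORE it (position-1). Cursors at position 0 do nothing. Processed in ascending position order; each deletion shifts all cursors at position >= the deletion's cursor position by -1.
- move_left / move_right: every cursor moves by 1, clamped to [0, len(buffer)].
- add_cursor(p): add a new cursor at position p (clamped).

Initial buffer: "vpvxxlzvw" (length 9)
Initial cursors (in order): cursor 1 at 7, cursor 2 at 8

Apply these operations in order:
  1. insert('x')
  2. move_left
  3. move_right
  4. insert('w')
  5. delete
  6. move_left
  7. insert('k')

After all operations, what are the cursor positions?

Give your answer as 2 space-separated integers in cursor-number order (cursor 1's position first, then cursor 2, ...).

Answer: 8 11

Derivation:
After op 1 (insert('x')): buffer="vpvxxlzxvxw" (len 11), cursors c1@8 c2@10, authorship .......1.2.
After op 2 (move_left): buffer="vpvxxlzxvxw" (len 11), cursors c1@7 c2@9, authorship .......1.2.
After op 3 (move_right): buffer="vpvxxlzxvxw" (len 11), cursors c1@8 c2@10, authorship .......1.2.
After op 4 (insert('w')): buffer="vpvxxlzxwvxww" (len 13), cursors c1@9 c2@12, authorship .......11.22.
After op 5 (delete): buffer="vpvxxlzxvxw" (len 11), cursors c1@8 c2@10, authorship .......1.2.
After op 6 (move_left): buffer="vpvxxlzxvxw" (len 11), cursors c1@7 c2@9, authorship .......1.2.
After op 7 (insert('k')): buffer="vpvxxlzkxvkxw" (len 13), cursors c1@8 c2@11, authorship .......11.22.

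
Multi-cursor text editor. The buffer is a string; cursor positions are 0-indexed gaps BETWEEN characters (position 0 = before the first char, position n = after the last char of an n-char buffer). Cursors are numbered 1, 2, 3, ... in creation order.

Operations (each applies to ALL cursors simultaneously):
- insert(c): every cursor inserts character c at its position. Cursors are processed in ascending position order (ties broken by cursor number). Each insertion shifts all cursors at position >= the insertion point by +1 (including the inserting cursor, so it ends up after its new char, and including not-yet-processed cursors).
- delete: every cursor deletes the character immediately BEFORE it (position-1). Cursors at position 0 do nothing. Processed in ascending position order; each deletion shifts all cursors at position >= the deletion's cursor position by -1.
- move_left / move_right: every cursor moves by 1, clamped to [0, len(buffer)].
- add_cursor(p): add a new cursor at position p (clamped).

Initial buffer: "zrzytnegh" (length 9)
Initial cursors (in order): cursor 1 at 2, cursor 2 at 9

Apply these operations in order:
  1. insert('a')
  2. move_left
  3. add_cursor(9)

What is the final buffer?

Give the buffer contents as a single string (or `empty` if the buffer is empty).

After op 1 (insert('a')): buffer="zrazytnegha" (len 11), cursors c1@3 c2@11, authorship ..1.......2
After op 2 (move_left): buffer="zrazytnegha" (len 11), cursors c1@2 c2@10, authorship ..1.......2
After op 3 (add_cursor(9)): buffer="zrazytnegha" (len 11), cursors c1@2 c3@9 c2@10, authorship ..1.......2

Answer: zrazytnegha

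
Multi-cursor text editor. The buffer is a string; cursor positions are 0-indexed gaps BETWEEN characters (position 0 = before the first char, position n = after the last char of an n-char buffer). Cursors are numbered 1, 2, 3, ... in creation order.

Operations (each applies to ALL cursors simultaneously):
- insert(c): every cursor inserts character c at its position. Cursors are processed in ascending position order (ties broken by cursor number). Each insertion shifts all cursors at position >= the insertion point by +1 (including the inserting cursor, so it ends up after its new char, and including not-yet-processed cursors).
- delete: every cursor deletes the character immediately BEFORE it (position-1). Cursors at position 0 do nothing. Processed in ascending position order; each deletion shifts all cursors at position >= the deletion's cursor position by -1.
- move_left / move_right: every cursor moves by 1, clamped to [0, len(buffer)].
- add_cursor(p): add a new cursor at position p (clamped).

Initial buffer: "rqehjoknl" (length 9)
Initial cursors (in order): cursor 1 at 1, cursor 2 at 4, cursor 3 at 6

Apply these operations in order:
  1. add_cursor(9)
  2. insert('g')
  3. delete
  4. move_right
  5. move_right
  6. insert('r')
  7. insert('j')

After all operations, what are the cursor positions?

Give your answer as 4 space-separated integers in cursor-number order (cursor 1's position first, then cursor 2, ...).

Answer: 5 10 14 17

Derivation:
After op 1 (add_cursor(9)): buffer="rqehjoknl" (len 9), cursors c1@1 c2@4 c3@6 c4@9, authorship .........
After op 2 (insert('g')): buffer="rgqehgjogknlg" (len 13), cursors c1@2 c2@6 c3@9 c4@13, authorship .1...2..3...4
After op 3 (delete): buffer="rqehjoknl" (len 9), cursors c1@1 c2@4 c3@6 c4@9, authorship .........
After op 4 (move_right): buffer="rqehjoknl" (len 9), cursors c1@2 c2@5 c3@7 c4@9, authorship .........
After op 5 (move_right): buffer="rqehjoknl" (len 9), cursors c1@3 c2@6 c3@8 c4@9, authorship .........
After op 6 (insert('r')): buffer="rqerhjorknrlr" (len 13), cursors c1@4 c2@8 c3@11 c4@13, authorship ...1...2..3.4
After op 7 (insert('j')): buffer="rqerjhjorjknrjlrj" (len 17), cursors c1@5 c2@10 c3@14 c4@17, authorship ...11...22..33.44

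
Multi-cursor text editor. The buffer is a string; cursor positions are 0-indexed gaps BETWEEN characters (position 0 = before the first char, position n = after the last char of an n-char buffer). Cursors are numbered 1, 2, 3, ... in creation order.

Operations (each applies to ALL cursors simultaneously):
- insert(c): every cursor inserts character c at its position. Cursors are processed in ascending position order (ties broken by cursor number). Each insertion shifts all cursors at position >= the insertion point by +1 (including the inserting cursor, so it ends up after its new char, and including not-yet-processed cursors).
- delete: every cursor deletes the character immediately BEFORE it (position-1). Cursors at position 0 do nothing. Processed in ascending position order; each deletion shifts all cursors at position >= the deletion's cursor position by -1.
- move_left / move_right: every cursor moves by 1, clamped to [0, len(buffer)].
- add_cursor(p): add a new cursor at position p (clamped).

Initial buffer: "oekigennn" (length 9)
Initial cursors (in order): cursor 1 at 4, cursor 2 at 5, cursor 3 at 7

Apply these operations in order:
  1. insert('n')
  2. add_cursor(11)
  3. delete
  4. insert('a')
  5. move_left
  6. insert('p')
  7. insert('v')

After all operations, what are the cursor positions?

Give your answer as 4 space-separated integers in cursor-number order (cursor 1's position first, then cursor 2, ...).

Answer: 6 10 18 18

Derivation:
After op 1 (insert('n')): buffer="oekingnennnn" (len 12), cursors c1@5 c2@7 c3@10, authorship ....1.2..3..
After op 2 (add_cursor(11)): buffer="oekingnennnn" (len 12), cursors c1@5 c2@7 c3@10 c4@11, authorship ....1.2..3..
After op 3 (delete): buffer="oekigenn" (len 8), cursors c1@4 c2@5 c3@7 c4@7, authorship ........
After op 4 (insert('a')): buffer="oekiagaenaan" (len 12), cursors c1@5 c2@7 c3@11 c4@11, authorship ....1.2..34.
After op 5 (move_left): buffer="oekiagaenaan" (len 12), cursors c1@4 c2@6 c3@10 c4@10, authorship ....1.2..34.
After op 6 (insert('p')): buffer="oekipagpaenappan" (len 16), cursors c1@5 c2@8 c3@14 c4@14, authorship ....11.22..3344.
After op 7 (insert('v')): buffer="oekipvagpvaenappvvan" (len 20), cursors c1@6 c2@10 c3@18 c4@18, authorship ....111.222..334344.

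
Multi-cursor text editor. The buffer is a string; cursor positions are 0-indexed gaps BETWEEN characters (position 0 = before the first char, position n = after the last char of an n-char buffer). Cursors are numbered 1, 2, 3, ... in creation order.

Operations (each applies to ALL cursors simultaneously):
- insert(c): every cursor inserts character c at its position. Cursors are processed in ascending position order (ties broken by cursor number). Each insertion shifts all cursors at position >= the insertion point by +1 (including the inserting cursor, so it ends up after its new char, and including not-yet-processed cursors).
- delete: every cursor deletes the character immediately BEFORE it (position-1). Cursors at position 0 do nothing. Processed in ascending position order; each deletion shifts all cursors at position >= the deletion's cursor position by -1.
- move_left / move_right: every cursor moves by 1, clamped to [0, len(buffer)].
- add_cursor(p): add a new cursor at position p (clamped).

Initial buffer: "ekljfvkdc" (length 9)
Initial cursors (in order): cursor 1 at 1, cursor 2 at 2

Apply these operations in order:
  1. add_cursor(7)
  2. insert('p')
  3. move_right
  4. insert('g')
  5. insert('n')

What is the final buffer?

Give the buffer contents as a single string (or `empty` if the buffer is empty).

Answer: epkgnplgnjfvkpdgnc

Derivation:
After op 1 (add_cursor(7)): buffer="ekljfvkdc" (len 9), cursors c1@1 c2@2 c3@7, authorship .........
After op 2 (insert('p')): buffer="epkpljfvkpdc" (len 12), cursors c1@2 c2@4 c3@10, authorship .1.2.....3..
After op 3 (move_right): buffer="epkpljfvkpdc" (len 12), cursors c1@3 c2@5 c3@11, authorship .1.2.....3..
After op 4 (insert('g')): buffer="epkgplgjfvkpdgc" (len 15), cursors c1@4 c2@7 c3@14, authorship .1.12.2....3.3.
After op 5 (insert('n')): buffer="epkgnplgnjfvkpdgnc" (len 18), cursors c1@5 c2@9 c3@17, authorship .1.112.22....3.33.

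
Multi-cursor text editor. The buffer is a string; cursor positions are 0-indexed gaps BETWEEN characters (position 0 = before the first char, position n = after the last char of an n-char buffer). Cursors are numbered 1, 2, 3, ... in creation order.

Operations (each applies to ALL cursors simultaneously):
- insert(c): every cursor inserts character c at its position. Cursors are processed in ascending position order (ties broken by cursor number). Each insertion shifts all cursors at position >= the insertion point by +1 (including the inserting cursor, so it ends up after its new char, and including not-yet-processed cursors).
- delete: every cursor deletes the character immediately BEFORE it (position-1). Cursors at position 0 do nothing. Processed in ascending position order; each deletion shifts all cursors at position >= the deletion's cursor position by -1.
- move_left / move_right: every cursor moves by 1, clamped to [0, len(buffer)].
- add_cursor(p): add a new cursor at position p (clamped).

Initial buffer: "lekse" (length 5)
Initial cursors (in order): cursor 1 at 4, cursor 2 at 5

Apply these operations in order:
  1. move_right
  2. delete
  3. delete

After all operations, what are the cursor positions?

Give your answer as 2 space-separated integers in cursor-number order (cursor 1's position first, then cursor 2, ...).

Answer: 1 1

Derivation:
After op 1 (move_right): buffer="lekse" (len 5), cursors c1@5 c2@5, authorship .....
After op 2 (delete): buffer="lek" (len 3), cursors c1@3 c2@3, authorship ...
After op 3 (delete): buffer="l" (len 1), cursors c1@1 c2@1, authorship .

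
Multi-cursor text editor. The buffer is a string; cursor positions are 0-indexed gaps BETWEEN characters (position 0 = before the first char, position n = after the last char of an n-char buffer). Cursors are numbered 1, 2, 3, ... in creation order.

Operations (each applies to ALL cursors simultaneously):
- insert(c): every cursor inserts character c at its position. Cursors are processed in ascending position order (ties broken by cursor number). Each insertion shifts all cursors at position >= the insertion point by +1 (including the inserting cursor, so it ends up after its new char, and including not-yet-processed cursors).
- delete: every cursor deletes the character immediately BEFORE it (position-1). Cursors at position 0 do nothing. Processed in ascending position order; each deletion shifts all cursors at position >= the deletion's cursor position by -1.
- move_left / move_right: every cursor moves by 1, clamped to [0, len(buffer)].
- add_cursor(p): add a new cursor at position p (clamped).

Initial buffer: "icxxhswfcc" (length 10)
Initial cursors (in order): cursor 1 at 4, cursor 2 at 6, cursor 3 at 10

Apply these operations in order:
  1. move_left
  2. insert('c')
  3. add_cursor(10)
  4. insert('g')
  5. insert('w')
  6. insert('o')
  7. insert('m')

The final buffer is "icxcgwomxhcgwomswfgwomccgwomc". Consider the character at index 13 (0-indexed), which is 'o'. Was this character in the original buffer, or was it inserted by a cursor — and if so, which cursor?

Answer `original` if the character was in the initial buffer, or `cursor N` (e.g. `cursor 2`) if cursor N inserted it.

Answer: cursor 2

Derivation:
After op 1 (move_left): buffer="icxxhswfcc" (len 10), cursors c1@3 c2@5 c3@9, authorship ..........
After op 2 (insert('c')): buffer="icxcxhcswfccc" (len 13), cursors c1@4 c2@7 c3@12, authorship ...1..2....3.
After op 3 (add_cursor(10)): buffer="icxcxhcswfccc" (len 13), cursors c1@4 c2@7 c4@10 c3@12, authorship ...1..2....3.
After op 4 (insert('g')): buffer="icxcgxhcgswfgccgc" (len 17), cursors c1@5 c2@9 c4@13 c3@16, authorship ...11..22...4.33.
After op 5 (insert('w')): buffer="icxcgwxhcgwswfgwccgwc" (len 21), cursors c1@6 c2@11 c4@16 c3@20, authorship ...111..222...44.333.
After op 6 (insert('o')): buffer="icxcgwoxhcgwoswfgwoccgwoc" (len 25), cursors c1@7 c2@13 c4@19 c3@24, authorship ...1111..2222...444.3333.
After op 7 (insert('m')): buffer="icxcgwomxhcgwomswfgwomccgwomc" (len 29), cursors c1@8 c2@15 c4@22 c3@28, authorship ...11111..22222...4444.33333.
Authorship (.=original, N=cursor N): . . . 1 1 1 1 1 . . 2 2 2 2 2 . . . 4 4 4 4 . 3 3 3 3 3 .
Index 13: author = 2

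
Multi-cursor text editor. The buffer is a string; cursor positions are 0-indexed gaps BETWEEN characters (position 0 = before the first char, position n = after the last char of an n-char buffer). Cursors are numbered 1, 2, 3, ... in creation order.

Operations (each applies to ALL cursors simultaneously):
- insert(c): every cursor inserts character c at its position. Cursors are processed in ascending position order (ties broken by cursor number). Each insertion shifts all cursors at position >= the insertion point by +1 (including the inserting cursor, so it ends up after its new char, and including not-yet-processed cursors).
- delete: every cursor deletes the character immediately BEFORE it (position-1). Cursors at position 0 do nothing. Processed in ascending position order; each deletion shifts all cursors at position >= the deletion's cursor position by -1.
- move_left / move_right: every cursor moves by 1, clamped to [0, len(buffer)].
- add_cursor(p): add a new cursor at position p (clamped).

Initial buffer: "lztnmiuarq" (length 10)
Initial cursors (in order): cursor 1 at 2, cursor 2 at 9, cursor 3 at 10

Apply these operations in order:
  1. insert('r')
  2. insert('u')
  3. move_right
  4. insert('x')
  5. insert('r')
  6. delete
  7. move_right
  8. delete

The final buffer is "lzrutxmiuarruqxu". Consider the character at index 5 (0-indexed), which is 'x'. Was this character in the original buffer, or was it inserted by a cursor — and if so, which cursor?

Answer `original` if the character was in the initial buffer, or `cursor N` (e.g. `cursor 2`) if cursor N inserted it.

After op 1 (insert('r')): buffer="lzrtnmiuarrqr" (len 13), cursors c1@3 c2@11 c3@13, authorship ..1.......2.3
After op 2 (insert('u')): buffer="lzrutnmiuarruqru" (len 16), cursors c1@4 c2@13 c3@16, authorship ..11.......22.33
After op 3 (move_right): buffer="lzrutnmiuarruqru" (len 16), cursors c1@5 c2@14 c3@16, authorship ..11.......22.33
After op 4 (insert('x')): buffer="lzrutxnmiuarruqxrux" (len 19), cursors c1@6 c2@16 c3@19, authorship ..11.1......22.2333
After op 5 (insert('r')): buffer="lzrutxrnmiuarruqxrruxr" (len 22), cursors c1@7 c2@18 c3@22, authorship ..11.11......22.223333
After op 6 (delete): buffer="lzrutxnmiuarruqxrux" (len 19), cursors c1@6 c2@16 c3@19, authorship ..11.1......22.2333
After op 7 (move_right): buffer="lzrutxnmiuarruqxrux" (len 19), cursors c1@7 c2@17 c3@19, authorship ..11.1......22.2333
After op 8 (delete): buffer="lzrutxmiuarruqxu" (len 16), cursors c1@6 c2@15 c3@16, authorship ..11.1.....22.23
Authorship (.=original, N=cursor N): . . 1 1 . 1 . . . . . 2 2 . 2 3
Index 5: author = 1

Answer: cursor 1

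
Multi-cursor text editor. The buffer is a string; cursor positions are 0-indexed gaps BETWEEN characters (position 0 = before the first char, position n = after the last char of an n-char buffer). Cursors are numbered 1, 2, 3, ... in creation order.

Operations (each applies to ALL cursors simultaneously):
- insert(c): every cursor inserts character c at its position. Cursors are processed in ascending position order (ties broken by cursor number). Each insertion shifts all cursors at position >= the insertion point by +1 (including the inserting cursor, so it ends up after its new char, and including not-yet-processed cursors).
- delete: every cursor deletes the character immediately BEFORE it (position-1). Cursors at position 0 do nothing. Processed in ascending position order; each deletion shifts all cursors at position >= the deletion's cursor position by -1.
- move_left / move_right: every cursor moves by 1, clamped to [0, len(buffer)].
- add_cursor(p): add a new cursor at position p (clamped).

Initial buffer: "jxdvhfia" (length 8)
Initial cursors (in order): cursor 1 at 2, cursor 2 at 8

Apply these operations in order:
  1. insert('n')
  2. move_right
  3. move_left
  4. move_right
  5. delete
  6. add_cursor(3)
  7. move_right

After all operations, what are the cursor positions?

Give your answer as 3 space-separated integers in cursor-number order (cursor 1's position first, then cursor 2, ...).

After op 1 (insert('n')): buffer="jxndvhfian" (len 10), cursors c1@3 c2@10, authorship ..1......2
After op 2 (move_right): buffer="jxndvhfian" (len 10), cursors c1@4 c2@10, authorship ..1......2
After op 3 (move_left): buffer="jxndvhfian" (len 10), cursors c1@3 c2@9, authorship ..1......2
After op 4 (move_right): buffer="jxndvhfian" (len 10), cursors c1@4 c2@10, authorship ..1......2
After op 5 (delete): buffer="jxnvhfia" (len 8), cursors c1@3 c2@8, authorship ..1.....
After op 6 (add_cursor(3)): buffer="jxnvhfia" (len 8), cursors c1@3 c3@3 c2@8, authorship ..1.....
After op 7 (move_right): buffer="jxnvhfia" (len 8), cursors c1@4 c3@4 c2@8, authorship ..1.....

Answer: 4 8 4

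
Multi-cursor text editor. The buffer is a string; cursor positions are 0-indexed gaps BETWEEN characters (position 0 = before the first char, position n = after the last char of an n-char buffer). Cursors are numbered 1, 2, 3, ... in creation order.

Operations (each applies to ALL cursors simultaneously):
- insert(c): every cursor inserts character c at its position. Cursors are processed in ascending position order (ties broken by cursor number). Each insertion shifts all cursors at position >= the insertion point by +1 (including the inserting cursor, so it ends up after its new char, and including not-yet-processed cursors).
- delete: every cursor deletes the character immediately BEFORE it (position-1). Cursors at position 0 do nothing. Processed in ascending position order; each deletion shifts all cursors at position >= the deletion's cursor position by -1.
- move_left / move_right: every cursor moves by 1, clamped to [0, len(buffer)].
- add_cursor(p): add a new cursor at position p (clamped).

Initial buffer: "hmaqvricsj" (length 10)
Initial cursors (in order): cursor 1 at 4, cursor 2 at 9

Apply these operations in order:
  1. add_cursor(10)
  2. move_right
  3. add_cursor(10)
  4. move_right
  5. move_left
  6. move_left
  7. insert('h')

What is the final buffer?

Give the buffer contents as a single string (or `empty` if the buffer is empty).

Answer: hmaqhvrichhhsj

Derivation:
After op 1 (add_cursor(10)): buffer="hmaqvricsj" (len 10), cursors c1@4 c2@9 c3@10, authorship ..........
After op 2 (move_right): buffer="hmaqvricsj" (len 10), cursors c1@5 c2@10 c3@10, authorship ..........
After op 3 (add_cursor(10)): buffer="hmaqvricsj" (len 10), cursors c1@5 c2@10 c3@10 c4@10, authorship ..........
After op 4 (move_right): buffer="hmaqvricsj" (len 10), cursors c1@6 c2@10 c3@10 c4@10, authorship ..........
After op 5 (move_left): buffer="hmaqvricsj" (len 10), cursors c1@5 c2@9 c3@9 c4@9, authorship ..........
After op 6 (move_left): buffer="hmaqvricsj" (len 10), cursors c1@4 c2@8 c3@8 c4@8, authorship ..........
After op 7 (insert('h')): buffer="hmaqhvrichhhsj" (len 14), cursors c1@5 c2@12 c3@12 c4@12, authorship ....1....234..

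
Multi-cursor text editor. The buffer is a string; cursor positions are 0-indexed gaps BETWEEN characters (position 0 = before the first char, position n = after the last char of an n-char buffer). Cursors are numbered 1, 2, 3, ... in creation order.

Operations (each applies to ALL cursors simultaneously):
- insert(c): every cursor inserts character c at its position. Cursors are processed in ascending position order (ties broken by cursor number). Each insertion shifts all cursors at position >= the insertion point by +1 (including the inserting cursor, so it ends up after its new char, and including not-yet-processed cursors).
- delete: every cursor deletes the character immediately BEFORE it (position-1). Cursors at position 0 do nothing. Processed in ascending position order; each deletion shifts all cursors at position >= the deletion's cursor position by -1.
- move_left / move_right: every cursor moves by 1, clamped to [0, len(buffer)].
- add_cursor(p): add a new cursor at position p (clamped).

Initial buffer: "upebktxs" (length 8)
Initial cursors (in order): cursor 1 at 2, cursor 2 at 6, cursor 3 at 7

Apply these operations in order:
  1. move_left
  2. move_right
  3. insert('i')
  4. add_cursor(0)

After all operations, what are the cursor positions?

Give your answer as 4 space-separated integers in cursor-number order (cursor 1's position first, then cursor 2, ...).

After op 1 (move_left): buffer="upebktxs" (len 8), cursors c1@1 c2@5 c3@6, authorship ........
After op 2 (move_right): buffer="upebktxs" (len 8), cursors c1@2 c2@6 c3@7, authorship ........
After op 3 (insert('i')): buffer="upiebktixis" (len 11), cursors c1@3 c2@8 c3@10, authorship ..1....2.3.
After op 4 (add_cursor(0)): buffer="upiebktixis" (len 11), cursors c4@0 c1@3 c2@8 c3@10, authorship ..1....2.3.

Answer: 3 8 10 0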